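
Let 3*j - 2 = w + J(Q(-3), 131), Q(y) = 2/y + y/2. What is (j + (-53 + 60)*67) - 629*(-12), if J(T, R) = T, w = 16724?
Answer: 244649/18 ≈ 13592.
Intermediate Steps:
Q(y) = y/2 + 2/y (Q(y) = 2/y + y*(½) = 2/y + y/2 = y/2 + 2/y)
j = 100343/18 (j = ⅔ + (16724 + ((½)*(-3) + 2/(-3)))/3 = ⅔ + (16724 + (-3/2 + 2*(-⅓)))/3 = ⅔ + (16724 + (-3/2 - ⅔))/3 = ⅔ + (16724 - 13/6)/3 = ⅔ + (⅓)*(100331/6) = ⅔ + 100331/18 = 100343/18 ≈ 5574.6)
(j + (-53 + 60)*67) - 629*(-12) = (100343/18 + (-53 + 60)*67) - 629*(-12) = (100343/18 + 7*67) + 7548 = (100343/18 + 469) + 7548 = 108785/18 + 7548 = 244649/18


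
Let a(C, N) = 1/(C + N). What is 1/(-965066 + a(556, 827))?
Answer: -1383/1334686277 ≈ -1.0362e-6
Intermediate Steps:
1/(-965066 + a(556, 827)) = 1/(-965066 + 1/(556 + 827)) = 1/(-965066 + 1/1383) = 1/(-1334686277/1383) = -1383/1334686277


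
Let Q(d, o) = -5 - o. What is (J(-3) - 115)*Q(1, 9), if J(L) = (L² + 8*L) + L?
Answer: 1862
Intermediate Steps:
J(L) = L² + 9*L
(J(-3) - 115)*Q(1, 9) = (-3*(9 - 3) - 115)*(-5 - 1*9) = (-3*6 - 115)*(-5 - 9) = (-18 - 115)*(-14) = -133*(-14) = 1862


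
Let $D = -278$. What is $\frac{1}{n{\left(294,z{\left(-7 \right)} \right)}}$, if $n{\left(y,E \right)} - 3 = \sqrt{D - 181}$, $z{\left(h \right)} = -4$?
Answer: $\frac{1}{156} - \frac{i \sqrt{51}}{156} \approx 0.0064103 - 0.045778 i$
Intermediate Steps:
$n{\left(y,E \right)} = 3 + 3 i \sqrt{51}$ ($n{\left(y,E \right)} = 3 + \sqrt{-278 - 181} = 3 + \sqrt{-459} = 3 + 3 i \sqrt{51}$)
$\frac{1}{n{\left(294,z{\left(-7 \right)} \right)}} = \frac{1}{3 + 3 i \sqrt{51}}$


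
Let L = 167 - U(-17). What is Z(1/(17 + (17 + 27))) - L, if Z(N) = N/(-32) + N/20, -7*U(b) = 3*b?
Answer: -10911659/68320 ≈ -159.71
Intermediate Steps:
U(b) = -3*b/7
L = 1118/7 (L = 167 - (-3)*(-17)/7 = 167 - 1*51/7 = 167 - 51/7 = 1118/7 ≈ 159.71)
Z(N) = 3*N/160 (Z(N) = N*(-1/32) + N*(1/20) = -N/32 + N/20 = 3*N/160)
Z(1/(17 + (17 + 27))) - L = 3/(160*(17 + (17 + 27))) - 1*1118/7 = 3/(160*(17 + 44)) - 1118/7 = (3/160)/61 - 1118/7 = (3/160)*(1/61) - 1118/7 = 3/9760 - 1118/7 = -10911659/68320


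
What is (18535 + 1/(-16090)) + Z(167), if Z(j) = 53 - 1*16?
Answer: 298823479/16090 ≈ 18572.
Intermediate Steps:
Z(j) = 37 (Z(j) = 53 - 16 = 37)
(18535 + 1/(-16090)) + Z(167) = (18535 + 1/(-16090)) + 37 = (18535 - 1/16090) + 37 = 298228149/16090 + 37 = 298823479/16090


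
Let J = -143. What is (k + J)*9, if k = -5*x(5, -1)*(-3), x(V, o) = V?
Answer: -612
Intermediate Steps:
k = 75 (k = -5*5*(-3) = -25*(-3) = 75)
(k + J)*9 = (75 - 143)*9 = -68*9 = -612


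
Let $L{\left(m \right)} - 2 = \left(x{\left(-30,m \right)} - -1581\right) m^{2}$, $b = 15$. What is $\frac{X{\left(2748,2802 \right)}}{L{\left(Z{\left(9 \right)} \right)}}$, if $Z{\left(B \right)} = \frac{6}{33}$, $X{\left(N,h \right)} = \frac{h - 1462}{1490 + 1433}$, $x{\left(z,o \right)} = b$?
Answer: $\frac{81070}{9683899} \approx 0.0083716$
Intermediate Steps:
$x{\left(z,o \right)} = 15$
$X{\left(N,h \right)} = - \frac{1462}{2923} + \frac{h}{2923}$ ($X{\left(N,h \right)} = \frac{-1462 + h}{2923} = \left(-1462 + h\right) \frac{1}{2923} = - \frac{1462}{2923} + \frac{h}{2923}$)
$Z{\left(B \right)} = \frac{2}{11}$ ($Z{\left(B \right)} = 6 \cdot \frac{1}{33} = \frac{2}{11}$)
$L{\left(m \right)} = 2 + 1596 m^{2}$ ($L{\left(m \right)} = 2 + \left(15 - -1581\right) m^{2} = 2 + \left(15 + 1581\right) m^{2} = 2 + 1596 m^{2}$)
$\frac{X{\left(2748,2802 \right)}}{L{\left(Z{\left(9 \right)} \right)}} = \frac{- \frac{1462}{2923} + \frac{1}{2923} \cdot 2802}{2 + 1596 \left(\frac{2}{11}\right)^{2}} = \frac{- \frac{1462}{2923} + \frac{2802}{2923}}{2 + 1596 \cdot \frac{4}{121}} = \frac{1340}{2923 \left(2 + \frac{6384}{121}\right)} = \frac{1340}{2923 \cdot \frac{6626}{121}} = \frac{1340}{2923} \cdot \frac{121}{6626} = \frac{81070}{9683899}$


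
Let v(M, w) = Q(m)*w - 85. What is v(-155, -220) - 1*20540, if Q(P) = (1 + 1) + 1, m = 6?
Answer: -21285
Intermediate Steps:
Q(P) = 3 (Q(P) = 2 + 1 = 3)
v(M, w) = -85 + 3*w (v(M, w) = 3*w - 85 = -85 + 3*w)
v(-155, -220) - 1*20540 = (-85 + 3*(-220)) - 1*20540 = (-85 - 660) - 20540 = -745 - 20540 = -21285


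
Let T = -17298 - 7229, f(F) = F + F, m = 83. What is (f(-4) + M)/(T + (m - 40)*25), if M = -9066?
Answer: 349/902 ≈ 0.38692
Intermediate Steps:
f(F) = 2*F
T = -24527
(f(-4) + M)/(T + (m - 40)*25) = (2*(-4) - 9066)/(-24527 + (83 - 40)*25) = (-8 - 9066)/(-24527 + 43*25) = -9074/(-24527 + 1075) = -9074/(-23452) = -9074*(-1/23452) = 349/902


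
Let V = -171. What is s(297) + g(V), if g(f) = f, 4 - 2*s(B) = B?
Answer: -635/2 ≈ -317.50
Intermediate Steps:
s(B) = 2 - B/2
s(297) + g(V) = (2 - ½*297) - 171 = (2 - 297/2) - 171 = -293/2 - 171 = -635/2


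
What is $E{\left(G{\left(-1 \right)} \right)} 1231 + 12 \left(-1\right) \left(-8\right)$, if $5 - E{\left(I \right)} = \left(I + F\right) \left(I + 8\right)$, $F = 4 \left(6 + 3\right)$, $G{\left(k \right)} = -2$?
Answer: $-244873$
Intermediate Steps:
$F = 36$ ($F = 4 \cdot 9 = 36$)
$E{\left(I \right)} = 5 - \left(8 + I\right) \left(36 + I\right)$ ($E{\left(I \right)} = 5 - \left(I + 36\right) \left(I + 8\right) = 5 - \left(36 + I\right) \left(8 + I\right) = 5 - \left(8 + I\right) \left(36 + I\right)$)
$E{\left(G{\left(-1 \right)} \right)} 1231 + 12 \left(-1\right) \left(-8\right) = \left(-283 - \left(-2\right)^{2} - -88\right) 1231 + 12 \left(-1\right) \left(-8\right) = \left(-283 - 4 + 88\right) 1231 - -96 = \left(-283 - 4 + 88\right) 1231 + 96 = \left(-199\right) 1231 + 96 = -244969 + 96 = -244873$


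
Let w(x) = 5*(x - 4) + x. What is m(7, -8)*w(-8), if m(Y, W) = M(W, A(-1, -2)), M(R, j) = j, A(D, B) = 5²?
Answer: -1700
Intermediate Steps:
A(D, B) = 25
m(Y, W) = 25
w(x) = -20 + 6*x (w(x) = 5*(-4 + x) + x = (-20 + 5*x) + x = -20 + 6*x)
m(7, -8)*w(-8) = 25*(-20 + 6*(-8)) = 25*(-20 - 48) = 25*(-68) = -1700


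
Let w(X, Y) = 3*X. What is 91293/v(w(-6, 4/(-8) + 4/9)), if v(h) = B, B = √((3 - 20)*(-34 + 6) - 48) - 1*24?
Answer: -547758/37 - 91293*√107/74 ≈ -27566.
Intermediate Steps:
B = -24 + 2*√107 (B = √(-17*(-28) - 48) - 24 = √(476 - 48) - 24 = √428 - 24 = 2*√107 - 24 = -24 + 2*√107 ≈ -3.3118)
v(h) = -24 + 2*√107
91293/v(w(-6, 4/(-8) + 4/9)) = 91293/(-24 + 2*√107)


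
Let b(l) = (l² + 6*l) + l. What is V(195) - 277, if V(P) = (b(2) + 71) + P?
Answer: 7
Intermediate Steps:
b(l) = l² + 7*l
V(P) = 89 + P (V(P) = (2*(7 + 2) + 71) + P = (2*9 + 71) + P = (18 + 71) + P = 89 + P)
V(195) - 277 = (89 + 195) - 277 = 284 - 277 = 7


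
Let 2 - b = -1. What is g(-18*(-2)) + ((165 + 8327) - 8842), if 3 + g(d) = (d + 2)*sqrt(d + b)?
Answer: -353 + 38*sqrt(39) ≈ -115.69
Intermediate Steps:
b = 3 (b = 2 - 1*(-1) = 2 + 1 = 3)
g(d) = -3 + sqrt(3 + d)*(2 + d) (g(d) = -3 + (d + 2)*sqrt(d + 3) = -3 + (2 + d)*sqrt(3 + d) = -3 + sqrt(3 + d)*(2 + d))
g(-18*(-2)) + ((165 + 8327) - 8842) = (-3 + 2*sqrt(3 - 18*(-2)) + (-18*(-2))*sqrt(3 - 18*(-2))) + ((165 + 8327) - 8842) = (-3 + 2*sqrt(3 + 36) + 36*sqrt(3 + 36)) + (8492 - 8842) = (-3 + 2*sqrt(39) + 36*sqrt(39)) - 350 = (-3 + 38*sqrt(39)) - 350 = -353 + 38*sqrt(39)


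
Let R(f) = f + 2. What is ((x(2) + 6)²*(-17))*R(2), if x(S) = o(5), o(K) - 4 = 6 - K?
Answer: -8228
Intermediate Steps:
o(K) = 10 - K (o(K) = 4 + (6 - K) = 10 - K)
x(S) = 5 (x(S) = 10 - 1*5 = 10 - 5 = 5)
R(f) = 2 + f
((x(2) + 6)²*(-17))*R(2) = ((5 + 6)²*(-17))*(2 + 2) = (11²*(-17))*4 = (121*(-17))*4 = -2057*4 = -8228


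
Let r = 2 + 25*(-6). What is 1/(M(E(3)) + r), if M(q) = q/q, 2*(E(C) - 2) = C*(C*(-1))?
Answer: -1/147 ≈ -0.0068027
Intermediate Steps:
E(C) = 2 - C²/2 (E(C) = 2 + (C*(C*(-1)))/2 = 2 + (C*(-C))/2 = 2 + (-C²)/2 = 2 - C²/2)
M(q) = 1
r = -148 (r = 2 - 150 = -148)
1/(M(E(3)) + r) = 1/(1 - 148) = 1/(-147) = -1/147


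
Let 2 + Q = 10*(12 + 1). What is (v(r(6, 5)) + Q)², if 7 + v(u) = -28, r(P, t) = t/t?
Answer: 8649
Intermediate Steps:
Q = 128 (Q = -2 + 10*(12 + 1) = -2 + 10*13 = -2 + 130 = 128)
r(P, t) = 1
v(u) = -35 (v(u) = -7 - 28 = -35)
(v(r(6, 5)) + Q)² = (-35 + 128)² = 93² = 8649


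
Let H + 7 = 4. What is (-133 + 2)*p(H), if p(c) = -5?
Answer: 655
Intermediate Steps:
H = -3 (H = -7 + 4 = -3)
(-133 + 2)*p(H) = (-133 + 2)*(-5) = -131*(-5) = 655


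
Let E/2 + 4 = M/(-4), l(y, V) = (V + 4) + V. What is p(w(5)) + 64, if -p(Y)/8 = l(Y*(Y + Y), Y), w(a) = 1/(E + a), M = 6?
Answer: 104/3 ≈ 34.667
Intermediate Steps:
l(y, V) = 4 + 2*V (l(y, V) = (4 + V) + V = 4 + 2*V)
E = -11 (E = -8 + 2*(6/(-4)) = -8 + 2*(6*(-¼)) = -8 + 2*(-3/2) = -8 - 3 = -11)
w(a) = 1/(-11 + a)
p(Y) = -32 - 16*Y (p(Y) = -8*(4 + 2*Y) = -32 - 16*Y)
p(w(5)) + 64 = (-32 - 16/(-11 + 5)) + 64 = (-32 - 16/(-6)) + 64 = (-32 - 16*(-⅙)) + 64 = (-32 + 8/3) + 64 = -88/3 + 64 = 104/3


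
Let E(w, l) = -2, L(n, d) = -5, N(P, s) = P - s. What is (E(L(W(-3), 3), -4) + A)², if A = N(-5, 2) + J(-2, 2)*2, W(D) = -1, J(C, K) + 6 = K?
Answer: 289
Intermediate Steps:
J(C, K) = -6 + K
A = -15 (A = (-5 - 1*2) + (-6 + 2)*2 = (-5 - 2) - 4*2 = -7 - 8 = -15)
(E(L(W(-3), 3), -4) + A)² = (-2 - 15)² = (-17)² = 289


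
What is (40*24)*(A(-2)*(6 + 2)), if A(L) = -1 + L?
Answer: -23040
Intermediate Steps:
(40*24)*(A(-2)*(6 + 2)) = (40*24)*((-1 - 2)*(6 + 2)) = 960*(-3*8) = 960*(-24) = -23040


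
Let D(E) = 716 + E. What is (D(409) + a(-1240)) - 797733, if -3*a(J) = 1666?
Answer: -2391490/3 ≈ -7.9716e+5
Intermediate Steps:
a(J) = -1666/3 (a(J) = -⅓*1666 = -1666/3)
(D(409) + a(-1240)) - 797733 = ((716 + 409) - 1666/3) - 797733 = (1125 - 1666/3) - 797733 = 1709/3 - 797733 = -2391490/3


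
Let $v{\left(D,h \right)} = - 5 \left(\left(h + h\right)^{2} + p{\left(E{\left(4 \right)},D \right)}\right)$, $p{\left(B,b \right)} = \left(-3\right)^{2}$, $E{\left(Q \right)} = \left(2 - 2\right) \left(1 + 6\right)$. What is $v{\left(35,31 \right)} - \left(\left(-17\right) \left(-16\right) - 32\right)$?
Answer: $-19505$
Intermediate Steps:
$E{\left(Q \right)} = 0$ ($E{\left(Q \right)} = 0 \cdot 7 = 0$)
$p{\left(B,b \right)} = 9$
$v{\left(D,h \right)} = -45 - 20 h^{2}$ ($v{\left(D,h \right)} = - 5 \left(\left(h + h\right)^{2} + 9\right) = - 5 \left(\left(2 h\right)^{2} + 9\right) = - 5 \left(4 h^{2} + 9\right) = - 5 \left(9 + 4 h^{2}\right) = -45 - 20 h^{2}$)
$v{\left(35,31 \right)} - \left(\left(-17\right) \left(-16\right) - 32\right) = \left(-45 - 20 \cdot 31^{2}\right) - \left(\left(-17\right) \left(-16\right) - 32\right) = \left(-45 - 19220\right) - \left(272 - 32\right) = \left(-45 - 19220\right) - 240 = -19265 - 240 = -19505$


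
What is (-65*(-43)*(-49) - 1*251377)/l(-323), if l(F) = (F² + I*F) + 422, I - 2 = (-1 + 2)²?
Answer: -9246/2471 ≈ -3.7418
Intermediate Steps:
I = 3 (I = 2 + (-1 + 2)² = 2 + 1² = 2 + 1 = 3)
l(F) = 422 + F² + 3*F (l(F) = (F² + 3*F) + 422 = 422 + F² + 3*F)
(-65*(-43)*(-49) - 1*251377)/l(-323) = (-65*(-43)*(-49) - 1*251377)/(422 + (-323)² + 3*(-323)) = (2795*(-49) - 251377)/(422 + 104329 - 969) = (-136955 - 251377)/103782 = -388332*1/103782 = -9246/2471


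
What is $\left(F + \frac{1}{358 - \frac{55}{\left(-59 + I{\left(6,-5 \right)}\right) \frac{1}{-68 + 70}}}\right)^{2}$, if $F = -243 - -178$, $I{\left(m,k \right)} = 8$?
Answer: $\frac{1425323189161}{337383424} \approx 4224.6$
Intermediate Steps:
$F = -65$ ($F = -243 + 178 = -65$)
$\left(F + \frac{1}{358 - \frac{55}{\left(-59 + I{\left(6,-5 \right)}\right) \frac{1}{-68 + 70}}}\right)^{2} = \left(-65 + \frac{1}{358 - \frac{55}{\left(-59 + 8\right) \frac{1}{-68 + 70}}}\right)^{2} = \left(-65 + \frac{1}{358 - \frac{55}{\left(-51\right) \frac{1}{2}}}\right)^{2} = \left(-65 + \frac{1}{358 - \frac{55}{- \frac{51}{2}}}\right)^{2} = \left(-65 + \frac{1}{358 - - \frac{110}{51}}\right)^{2} = \left(-65 + \frac{1}{358 + \frac{110}{51}}\right)^{2} = \left(-65 + \frac{1}{\frac{18368}{51}}\right)^{2} = \left(-65 + \frac{51}{18368}\right)^{2} = \left(- \frac{1193869}{18368}\right)^{2} = \frac{1425323189161}{337383424}$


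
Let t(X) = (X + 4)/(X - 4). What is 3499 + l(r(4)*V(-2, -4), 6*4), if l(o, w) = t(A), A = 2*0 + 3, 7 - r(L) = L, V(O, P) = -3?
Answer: 3492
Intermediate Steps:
r(L) = 7 - L
A = 3 (A = 0 + 3 = 3)
t(X) = (4 + X)/(-4 + X)
l(o, w) = -7 (l(o, w) = (4 + 3)/(-4 + 3) = 7/(-1) = -1*7 = -7)
3499 + l(r(4)*V(-2, -4), 6*4) = 3499 - 7 = 3492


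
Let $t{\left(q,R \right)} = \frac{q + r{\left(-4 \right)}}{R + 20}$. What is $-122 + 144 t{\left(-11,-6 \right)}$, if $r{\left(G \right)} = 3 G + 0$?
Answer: $- \frac{2510}{7} \approx -358.57$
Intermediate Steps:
$r{\left(G \right)} = 3 G$
$t{\left(q,R \right)} = \frac{-12 + q}{20 + R}$ ($t{\left(q,R \right)} = \frac{q + 3 \left(-4\right)}{R + 20} = \frac{q - 12}{20 + R} = \frac{-12 + q}{20 + R}$)
$-122 + 144 t{\left(-11,-6 \right)} = -122 + 144 \frac{-12 - 11}{20 - 6} = -122 + 144 \cdot \frac{1}{14} \left(-23\right) = -122 + 144 \left(- \frac{23}{14}\right) = -122 - \frac{1656}{7} = - \frac{2510}{7}$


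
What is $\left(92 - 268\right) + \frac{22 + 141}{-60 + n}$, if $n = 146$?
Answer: $- \frac{14973}{86} \approx -174.1$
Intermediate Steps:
$\left(92 - 268\right) + \frac{22 + 141}{-60 + n} = \left(92 - 268\right) + \frac{22 + 141}{-60 + 146} = -176 + \frac{163}{86} = - \frac{14973}{86}$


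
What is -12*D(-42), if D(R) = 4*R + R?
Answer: 2520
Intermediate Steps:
D(R) = 5*R
-12*D(-42) = -60*(-42) = -12*(-210) = 2520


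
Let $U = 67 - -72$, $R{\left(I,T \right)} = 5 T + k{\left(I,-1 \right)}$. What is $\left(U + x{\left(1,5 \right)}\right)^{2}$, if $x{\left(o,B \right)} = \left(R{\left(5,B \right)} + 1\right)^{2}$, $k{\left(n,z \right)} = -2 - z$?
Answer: $583696$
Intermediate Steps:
$R{\left(I,T \right)} = -1 + 5 T$ ($R{\left(I,T \right)} = 5 T - 1 = -1 + 5 T$)
$U = 139$ ($U = 67 + 72 = 139$)
$x{\left(o,B \right)} = 25 B^{2}$ ($x{\left(o,B \right)} = \left(\left(-1 + 5 B\right) + 1\right)^{2} = \left(5 B\right)^{2} = 25 B^{2}$)
$\left(U + x{\left(1,5 \right)}\right)^{2} = \left(139 + 25 \cdot 5^{2}\right)^{2} = \left(139 + 25 \cdot 25\right)^{2} = \left(139 + 625\right)^{2} = 764^{2} = 583696$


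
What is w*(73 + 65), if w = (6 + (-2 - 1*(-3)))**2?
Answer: 6762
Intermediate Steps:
w = 49 (w = (6 + (-2 + 3))**2 = (6 + 1)**2 = 7**2 = 49)
w*(73 + 65) = 49*(73 + 65) = 49*138 = 6762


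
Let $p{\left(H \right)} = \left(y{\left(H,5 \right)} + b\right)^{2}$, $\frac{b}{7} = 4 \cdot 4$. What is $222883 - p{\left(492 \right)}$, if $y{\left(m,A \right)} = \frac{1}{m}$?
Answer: $\frac{50915389487}{242064} \approx 2.1034 \cdot 10^{5}$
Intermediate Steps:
$b = 112$ ($b = 7 \cdot 4 \cdot 4 = 7 \cdot 16 = 112$)
$p{\left(H \right)} = \left(112 + \frac{1}{H}\right)^{2}$ ($p{\left(H \right)} = \left(\frac{1}{H} + 112\right)^{2} = \left(112 + \frac{1}{H}\right)^{2}$)
$222883 - p{\left(492 \right)} = 222883 - \frac{\left(1 + 112 \cdot 492\right)^{2}}{242064} = 222883 - \frac{\left(1 + 55104\right)^{2}}{242064} = 222883 - \frac{55105^{2}}{242064} = 222883 - \frac{1}{242064} \cdot 3036561025 = 222883 - \frac{3036561025}{242064} = \frac{50915389487}{242064}$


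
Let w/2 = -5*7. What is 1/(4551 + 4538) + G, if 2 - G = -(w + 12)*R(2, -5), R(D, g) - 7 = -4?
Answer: -1563307/9089 ≈ -172.00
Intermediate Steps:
w = -70 (w = 2*(-5*7) = 2*(-35) = -70)
R(D, g) = 3 (R(D, g) = 7 - 4 = 3)
G = -172 (G = 2 - (-1)*(-70 + 12)*3 = 2 - (-1)*(-58*3) = 2 - (-1)*(-174) = 2 - 1*174 = 2 - 174 = -172)
1/(4551 + 4538) + G = 1/(4551 + 4538) - 172 = 1/9089 - 172 = -1563307/9089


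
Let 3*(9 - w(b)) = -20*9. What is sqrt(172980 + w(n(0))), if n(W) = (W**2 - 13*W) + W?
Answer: sqrt(173049) ≈ 415.99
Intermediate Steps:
n(W) = W**2 - 12*W
w(b) = 69 (w(b) = 9 - (-20)*9/3 = 9 - 1/3*(-180) = 9 + 60 = 69)
sqrt(172980 + w(n(0))) = sqrt(172980 + 69) = sqrt(173049)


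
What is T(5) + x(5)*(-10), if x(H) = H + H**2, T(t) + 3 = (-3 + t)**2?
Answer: -299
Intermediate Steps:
T(t) = -3 + (-3 + t)**2
T(5) + x(5)*(-10) = (-3 + (-3 + 5)**2) + (5*(1 + 5))*(-10) = (-3 + 2**2) + (5*6)*(-10) = (-3 + 4) + 30*(-10) = 1 - 300 = -299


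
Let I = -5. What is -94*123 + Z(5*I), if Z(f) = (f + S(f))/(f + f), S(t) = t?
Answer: -11561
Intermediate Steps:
Z(f) = 1 (Z(f) = (f + f)/(f + f) = (2*f)/((2*f)) = (2*f)*(1/(2*f)) = 1)
-94*123 + Z(5*I) = -94*123 + 1 = -11562 + 1 = -11561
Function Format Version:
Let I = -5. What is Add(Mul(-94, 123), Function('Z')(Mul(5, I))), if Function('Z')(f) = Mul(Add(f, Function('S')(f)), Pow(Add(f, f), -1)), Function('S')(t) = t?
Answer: -11561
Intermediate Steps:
Function('Z')(f) = 1 (Function('Z')(f) = Mul(Add(f, f), Pow(Add(f, f), -1)) = Mul(Mul(2, f), Pow(Mul(2, f), -1)) = Mul(Mul(2, f), Mul(Rational(1, 2), Pow(f, -1))) = 1)
Add(Mul(-94, 123), Function('Z')(Mul(5, I))) = Add(Mul(-94, 123), 1) = Add(-11562, 1) = -11561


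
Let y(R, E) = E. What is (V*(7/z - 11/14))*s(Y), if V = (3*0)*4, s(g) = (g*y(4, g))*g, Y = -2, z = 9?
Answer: 0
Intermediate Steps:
s(g) = g³ (s(g) = (g*g)*g = g²*g = g³)
V = 0 (V = 0*4 = 0)
(V*(7/z - 11/14))*s(Y) = (0*(7/9 - 11/14))*(-2)³ = (0*(7*(⅑) - 11*1/14))*(-8) = (0*(7/9 - 11/14))*(-8) = (0*(-1/126))*(-8) = 0*(-8) = 0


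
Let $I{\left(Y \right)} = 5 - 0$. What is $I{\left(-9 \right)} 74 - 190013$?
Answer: $-189643$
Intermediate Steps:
$I{\left(Y \right)} = 5$ ($I{\left(Y \right)} = 5 + 0 = 5$)
$I{\left(-9 \right)} 74 - 190013 = 5 \cdot 74 - 190013 = 370 - 190013 = -189643$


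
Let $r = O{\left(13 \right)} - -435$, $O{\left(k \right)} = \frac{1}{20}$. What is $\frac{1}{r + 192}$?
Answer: $\frac{20}{12541} \approx 0.0015948$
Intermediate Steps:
$O{\left(k \right)} = \frac{1}{20}$
$r = \frac{8701}{20}$ ($r = \frac{1}{20} - -435 = \frac{1}{20} + 435 = \frac{8701}{20} \approx 435.05$)
$\frac{1}{r + 192} = \frac{1}{\frac{8701}{20} + 192} = \frac{1}{\frac{12541}{20}} = \frac{20}{12541}$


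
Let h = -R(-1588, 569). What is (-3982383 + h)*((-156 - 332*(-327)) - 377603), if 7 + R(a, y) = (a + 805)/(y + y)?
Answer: 1219976424150475/1138 ≈ 1.0720e+12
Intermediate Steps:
R(a, y) = -7 + (805 + a)/(2*y) (R(a, y) = -7 + (a + 805)/(y + y) = -7 + (805 + a)/((2*y)) = -7 + (805 + a)*(1/(2*y)) = -7 + (805 + a)/(2*y))
h = 8749/1138 (h = -(805 - 1588 - 14*569)/(2*569) = -(805 - 1588 - 7966)/(2*569) = -(-8749)/(2*569) = -1*(-8749/1138) = 8749/1138 ≈ 7.6880)
(-3982383 + h)*((-156 - 332*(-327)) - 377603) = (-3982383 + 8749/1138)*((-156 - 332*(-327)) - 377603) = -4531943105*((-156 + 108564) - 377603)/1138 = -4531943105*(108408 - 377603)/1138 = -4531943105/1138*(-269195) = 1219976424150475/1138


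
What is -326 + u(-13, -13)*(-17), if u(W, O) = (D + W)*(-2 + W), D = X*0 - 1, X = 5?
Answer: -3896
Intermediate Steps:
D = -1 (D = 5*0 - 1 = 0 - 1 = -1)
u(W, O) = (-1 + W)*(-2 + W)
-326 + u(-13, -13)*(-17) = -326 + (2 + (-13)**2 - 3*(-13))*(-17) = -326 + (2 + 169 + 39)*(-17) = -326 + 210*(-17) = -326 - 3570 = -3896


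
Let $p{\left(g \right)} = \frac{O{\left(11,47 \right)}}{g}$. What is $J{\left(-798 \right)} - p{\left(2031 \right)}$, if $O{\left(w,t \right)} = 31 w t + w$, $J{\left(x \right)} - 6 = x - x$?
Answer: $- \frac{1284}{677} \approx -1.8966$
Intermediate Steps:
$J{\left(x \right)} = 6$ ($J{\left(x \right)} = 6 + \left(x - x\right) = 6 + 0 = 6$)
$O{\left(w,t \right)} = w + 31 t w$ ($O{\left(w,t \right)} = 31 t w + w = w + 31 t w$)
$p{\left(g \right)} = \frac{16038}{g}$ ($p{\left(g \right)} = \frac{11 \left(1 + 31 \cdot 47\right)}{g} = \frac{11 \left(1 + 1457\right)}{g} = \frac{11 \cdot 1458}{g} = \frac{16038}{g}$)
$J{\left(-798 \right)} - p{\left(2031 \right)} = 6 - \frac{16038}{2031} = 6 - 16038 \cdot \frac{1}{2031} = 6 - \frac{5346}{677} = - \frac{1284}{677}$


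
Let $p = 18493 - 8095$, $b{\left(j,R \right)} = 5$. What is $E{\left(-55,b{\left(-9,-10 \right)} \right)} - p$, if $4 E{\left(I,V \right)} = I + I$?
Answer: $- \frac{20851}{2} \approx -10426.0$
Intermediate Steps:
$E{\left(I,V \right)} = \frac{I}{2}$ ($E{\left(I,V \right)} = \frac{I + I}{4} = \frac{2 I}{4} = \frac{I}{2}$)
$p = 10398$ ($p = 18493 - 8095 = 10398$)
$E{\left(-55,b{\left(-9,-10 \right)} \right)} - p = \frac{1}{2} \left(-55\right) - 10398 = - \frac{55}{2} - 10398 = - \frac{20851}{2}$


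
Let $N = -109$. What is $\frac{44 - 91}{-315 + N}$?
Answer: $\frac{47}{424} \approx 0.11085$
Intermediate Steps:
$\frac{44 - 91}{-315 + N} = \frac{44 - 91}{-315 - 109} = - \frac{47}{-424} = \left(-47\right) \left(- \frac{1}{424}\right) = \frac{47}{424}$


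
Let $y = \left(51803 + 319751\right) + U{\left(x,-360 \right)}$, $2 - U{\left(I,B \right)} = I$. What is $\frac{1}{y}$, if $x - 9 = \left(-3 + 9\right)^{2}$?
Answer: $\frac{1}{371511} \approx 2.6917 \cdot 10^{-6}$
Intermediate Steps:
$x = 45$ ($x = 9 + \left(-3 + 9\right)^{2} = 9 + 6^{2} = 9 + 36 = 45$)
$U{\left(I,B \right)} = 2 - I$
$y = 371511$ ($y = \left(51803 + 319751\right) + \left(2 - 45\right) = 371554 + \left(2 - 45\right) = 371554 - 43 = 371511$)
$\frac{1}{y} = \frac{1}{371511}$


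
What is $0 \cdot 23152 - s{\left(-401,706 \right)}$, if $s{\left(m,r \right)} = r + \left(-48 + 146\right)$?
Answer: $-804$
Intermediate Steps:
$s{\left(m,r \right)} = 98 + r$ ($s{\left(m,r \right)} = r + 98 = 98 + r$)
$0 \cdot 23152 - s{\left(-401,706 \right)} = 0 \cdot 23152 - \left(98 + 706\right) = 0 - 804 = -804$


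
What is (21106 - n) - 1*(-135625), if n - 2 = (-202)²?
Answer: 115925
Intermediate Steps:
n = 40806 (n = 2 + (-202)² = 2 + 40804 = 40806)
(21106 - n) - 1*(-135625) = (21106 - 1*40806) - 1*(-135625) = (21106 - 40806) + 135625 = -19700 + 135625 = 115925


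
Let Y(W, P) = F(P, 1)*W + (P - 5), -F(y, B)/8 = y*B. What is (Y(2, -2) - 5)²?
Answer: 400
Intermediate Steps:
F(y, B) = -8*B*y (F(y, B) = -8*y*B = -8*B*y)
Y(W, P) = -5 + P - 8*P*W (Y(W, P) = (-8*1*P)*W + (P - 5) = (-8*P)*W + (-5 + P) = -8*P*W + (-5 + P) = -5 + P - 8*P*W)
(Y(2, -2) - 5)² = ((-5 - 2 - 8*(-2)*2) - 5)² = ((-5 - 2 + 32) - 5)² = (25 - 5)² = 20² = 400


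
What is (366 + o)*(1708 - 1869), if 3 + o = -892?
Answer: 85169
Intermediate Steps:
o = -895 (o = -3 - 892 = -895)
(366 + o)*(1708 - 1869) = (366 - 895)*(1708 - 1869) = -529*(-161) = 85169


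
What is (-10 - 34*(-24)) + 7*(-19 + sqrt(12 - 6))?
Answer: 673 + 7*sqrt(6) ≈ 690.15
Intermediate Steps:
(-10 - 34*(-24)) + 7*(-19 + sqrt(12 - 6)) = (-10 + 816) + 7*(-19 + sqrt(6)) = 806 + (-133 + 7*sqrt(6)) = 673 + 7*sqrt(6)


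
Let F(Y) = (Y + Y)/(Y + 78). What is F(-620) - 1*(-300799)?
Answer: 81517149/271 ≈ 3.0080e+5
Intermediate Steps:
F(Y) = 2*Y/(78 + Y) (F(Y) = (2*Y)/(78 + Y) = 2*Y/(78 + Y))
F(-620) - 1*(-300799) = 2*(-620)/(78 - 620) - 1*(-300799) = 2*(-620)/(-542) + 300799 = 2*(-620)*(-1/542) + 300799 = 620/271 + 300799 = 81517149/271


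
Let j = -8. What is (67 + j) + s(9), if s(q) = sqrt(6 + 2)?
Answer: 59 + 2*sqrt(2) ≈ 61.828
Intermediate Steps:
s(q) = 2*sqrt(2) (s(q) = sqrt(8) = 2*sqrt(2))
(67 + j) + s(9) = (67 - 8) + 2*sqrt(2) = 59 + 2*sqrt(2)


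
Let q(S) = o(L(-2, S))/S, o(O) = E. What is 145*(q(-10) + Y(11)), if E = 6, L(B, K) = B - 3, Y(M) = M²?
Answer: 17458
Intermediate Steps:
L(B, K) = -3 + B
o(O) = 6
q(S) = 6/S
145*(q(-10) + Y(11)) = 145*(6/(-10) + 11²) = 145*(6*(-⅒) + 121) = 145*(-⅗ + 121) = 145*(602/5) = 17458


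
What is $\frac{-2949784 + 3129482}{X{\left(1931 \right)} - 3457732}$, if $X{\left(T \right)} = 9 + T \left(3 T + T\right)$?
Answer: $\frac{179698}{11457321} \approx 0.015684$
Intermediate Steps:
$X{\left(T \right)} = 9 + 4 T^{2}$ ($X{\left(T \right)} = 9 + T 4 T = 9 + 4 T^{2}$)
$\frac{-2949784 + 3129482}{X{\left(1931 \right)} - 3457732} = \frac{-2949784 + 3129482}{\left(9 + 4 \cdot 1931^{2}\right) - 3457732} = \frac{179698}{\left(9 + 4 \cdot 3728761\right) - 3457732} = \frac{179698}{\left(9 + 14915044\right) - 3457732} = \frac{179698}{14915053 - 3457732} = \frac{179698}{11457321}$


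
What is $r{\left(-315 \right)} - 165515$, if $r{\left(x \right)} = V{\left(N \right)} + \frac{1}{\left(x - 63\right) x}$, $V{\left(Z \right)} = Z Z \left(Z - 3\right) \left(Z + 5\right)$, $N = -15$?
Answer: $- \frac{14885536049}{119070} \approx -1.2502 \cdot 10^{5}$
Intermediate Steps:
$V{\left(Z \right)} = Z^{2} \left(-3 + Z\right) \left(5 + Z\right)$
$r{\left(x \right)} = 40500 + \frac{1}{x \left(-63 + x\right)}$ ($r{\left(x \right)} = \left(-15\right)^{2} \left(-15 + \left(-15\right)^{2} + 2 \left(-15\right)\right) + \frac{1}{\left(x - 63\right) x} = 225 \left(-15 + 225 - 30\right) + \frac{1}{\left(-63 + x\right) x} = 225 \cdot 180 + \frac{1}{x \left(-63 + x\right)} = 40500 + \frac{1}{x \left(-63 + x\right)}$)
$r{\left(-315 \right)} - 165515 = \frac{1 - -803722500 + 40500 \left(-315\right)^{2}}{\left(-315\right) \left(-63 - 315\right)} - 165515 = - \frac{1 + 803722500 + 40500 \cdot 99225}{315 \left(-378\right)} - 165515 = \left(- \frac{1}{315}\right) \left(- \frac{1}{378}\right) \left(1 + 803722500 + 4018612500\right) - 165515 = \left(- \frac{1}{315}\right) \left(- \frac{1}{378}\right) 4822335001 - 165515 = \frac{4822335001}{119070} - 165515 = - \frac{14885536049}{119070}$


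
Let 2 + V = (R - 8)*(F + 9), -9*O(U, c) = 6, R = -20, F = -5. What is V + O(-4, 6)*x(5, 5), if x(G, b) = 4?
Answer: -350/3 ≈ -116.67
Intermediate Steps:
O(U, c) = -⅔ (O(U, c) = -⅑*6 = -⅔)
V = -114 (V = -2 + (-20 - 8)*(-5 + 9) = -2 - 28*4 = -2 - 112 = -114)
V + O(-4, 6)*x(5, 5) = -114 - ⅔*4 = -114 - 8/3 = -350/3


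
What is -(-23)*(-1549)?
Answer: -35627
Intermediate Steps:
-(-23)*(-1549) = -23*1549 = -35627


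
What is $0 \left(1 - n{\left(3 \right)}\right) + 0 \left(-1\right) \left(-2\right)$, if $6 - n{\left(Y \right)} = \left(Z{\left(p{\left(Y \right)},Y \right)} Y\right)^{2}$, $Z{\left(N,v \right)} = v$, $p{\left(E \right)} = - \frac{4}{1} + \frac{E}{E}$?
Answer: $0$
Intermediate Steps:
$p{\left(E \right)} = -3$ ($p{\left(E \right)} = \left(-4\right) 1 + 1 = -4 + 1 = -3$)
$n{\left(Y \right)} = 6 - Y^{4}$ ($n{\left(Y \right)} = 6 - \left(Y Y\right)^{2} = 6 - \left(Y^{2}\right)^{2} = 6 - Y^{4}$)
$0 \left(1 - n{\left(3 \right)}\right) + 0 \left(-1\right) \left(-2\right) = 0 \left(1 - \left(6 - 3^{4}\right)\right) + 0 \left(-1\right) \left(-2\right) = 0 \left(1 - \left(6 - 81\right)\right) + 0 \left(-2\right) = 0 \left(1 - \left(6 - 81\right)\right) + 0 = 0 \left(1 - -75\right) + 0 = 0 \left(1 + 75\right) + 0 = 0 \cdot 76 + 0 = 0 + 0 = 0$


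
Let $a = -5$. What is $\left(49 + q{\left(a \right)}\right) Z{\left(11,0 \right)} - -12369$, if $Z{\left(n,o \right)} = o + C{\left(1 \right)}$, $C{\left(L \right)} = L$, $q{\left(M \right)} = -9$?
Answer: $12409$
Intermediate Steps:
$Z{\left(n,o \right)} = 1 + o$ ($Z{\left(n,o \right)} = o + 1 = 1 + o$)
$\left(49 + q{\left(a \right)}\right) Z{\left(11,0 \right)} - -12369 = \left(49 - 9\right) \left(1 + 0\right) - -12369 = 40 \cdot 1 + 12369 = 40 + 12369 = 12409$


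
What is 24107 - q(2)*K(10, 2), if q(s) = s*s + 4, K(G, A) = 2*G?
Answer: 23947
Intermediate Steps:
q(s) = 4 + s**2 (q(s) = s**2 + 4 = 4 + s**2)
24107 - q(2)*K(10, 2) = 24107 - (4 + 2**2)*2*10 = 24107 - (4 + 4)*20 = 24107 - 8*20 = 24107 - 1*160 = 24107 - 160 = 23947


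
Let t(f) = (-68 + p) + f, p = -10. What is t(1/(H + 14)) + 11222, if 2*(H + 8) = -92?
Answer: 445759/40 ≈ 11144.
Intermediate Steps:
H = -54 (H = -8 + (½)*(-92) = -8 - 46 = -54)
t(f) = -78 + f (t(f) = (-68 - 10) + f = -78 + f)
t(1/(H + 14)) + 11222 = (-78 + 1/(-54 + 14)) + 11222 = (-78 + 1/(-40)) + 11222 = (-78 - 1/40) + 11222 = -3121/40 + 11222 = 445759/40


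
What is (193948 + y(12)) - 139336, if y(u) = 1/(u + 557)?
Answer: 31074229/569 ≈ 54612.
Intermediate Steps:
y(u) = 1/(557 + u)
(193948 + y(12)) - 139336 = (193948 + 1/(557 + 12)) - 139336 = (193948 + 1/569) - 139336 = 110356413/569 - 139336 = 31074229/569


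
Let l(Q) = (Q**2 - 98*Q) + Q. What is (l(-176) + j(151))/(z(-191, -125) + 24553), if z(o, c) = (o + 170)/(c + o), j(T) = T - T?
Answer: 15183168/7758769 ≈ 1.9569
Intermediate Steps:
j(T) = 0
z(o, c) = (170 + o)/(c + o)
l(Q) = Q**2 - 97*Q
(l(-176) + j(151))/(z(-191, -125) + 24553) = (-176*(-97 - 176) + 0)/((170 - 191)/(-125 - 191) + 24553) = (-176*(-273) + 0)/(-21/(-316) + 24553) = (48048 + 0)/(-1/316*(-21) + 24553) = 48048/(21/316 + 24553) = 48048/(7758769/316) = 48048*(316/7758769) = 15183168/7758769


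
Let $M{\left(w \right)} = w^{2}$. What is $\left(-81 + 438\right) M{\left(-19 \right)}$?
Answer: $128877$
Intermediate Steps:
$\left(-81 + 438\right) M{\left(-19 \right)} = \left(-81 + 438\right) \left(-19\right)^{2} = 357 \cdot 361 = 128877$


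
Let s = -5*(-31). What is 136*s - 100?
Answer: 20980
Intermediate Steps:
s = 155
136*s - 100 = 136*155 - 100 = 21080 - 100 = 20980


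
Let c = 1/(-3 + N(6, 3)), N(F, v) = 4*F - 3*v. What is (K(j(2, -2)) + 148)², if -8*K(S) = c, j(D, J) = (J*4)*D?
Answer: 201838849/9216 ≈ 21901.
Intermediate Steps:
j(D, J) = 4*D*J (j(D, J) = (4*J)*D = 4*D*J)
N(F, v) = -3*v + 4*F
c = 1/12 (c = 1/(-3 + (-3*3 + 4*6)) = 1/(-3 + (-9 + 24)) = 1/(-3 + 15) = 1/12 ≈ 0.083333)
K(S) = -1/96 (K(S) = -⅛*1/12 = -1/96)
(K(j(2, -2)) + 148)² = (-1/96 + 148)² = (14207/96)² = 201838849/9216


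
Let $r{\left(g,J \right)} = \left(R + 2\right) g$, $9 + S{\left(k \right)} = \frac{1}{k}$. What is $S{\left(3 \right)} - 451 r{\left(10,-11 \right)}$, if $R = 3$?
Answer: $- \frac{67676}{3} \approx -22559.0$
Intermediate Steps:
$S{\left(k \right)} = -9 + \frac{1}{k}$
$r{\left(g,J \right)} = 5 g$ ($r{\left(g,J \right)} = \left(3 + 2\right) g = 5 g$)
$S{\left(3 \right)} - 451 r{\left(10,-11 \right)} = \left(-9 + \frac{1}{3}\right) - 451 \cdot 5 \cdot 10 = \left(-9 + \frac{1}{3}\right) - 22550 = - \frac{26}{3} - 22550 = - \frac{67676}{3}$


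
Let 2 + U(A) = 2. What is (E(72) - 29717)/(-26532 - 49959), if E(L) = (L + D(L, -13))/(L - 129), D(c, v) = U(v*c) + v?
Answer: 1693928/4359987 ≈ 0.38852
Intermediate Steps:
U(A) = 0 (U(A) = -2 + 2 = 0)
D(c, v) = v (D(c, v) = 0 + v = v)
E(L) = (-13 + L)/(-129 + L) (E(L) = (L - 13)/(L - 129) = (-13 + L)/(-129 + L))
(E(72) - 29717)/(-26532 - 49959) = ((-13 + 72)/(-129 + 72) - 29717)/(-26532 - 49959) = (59/(-57) - 29717)/(-76491) = (-1/57*59 - 29717)*(-1/76491) = (-59/57 - 29717)*(-1/76491) = -1693928/57*(-1/76491) = 1693928/4359987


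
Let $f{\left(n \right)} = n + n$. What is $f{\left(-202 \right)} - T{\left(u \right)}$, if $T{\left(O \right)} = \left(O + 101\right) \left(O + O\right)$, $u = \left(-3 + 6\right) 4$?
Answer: $-3116$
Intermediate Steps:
$f{\left(n \right)} = 2 n$
$u = 12$ ($u = 3 \cdot 4 = 12$)
$T{\left(O \right)} = 2 O \left(101 + O\right)$ ($T{\left(O \right)} = \left(101 + O\right) 2 O = 2 O \left(101 + O\right)$)
$f{\left(-202 \right)} - T{\left(u \right)} = 2 \left(-202\right) - 2 \cdot 12 \left(101 + 12\right) = -404 - 2 \cdot 12 \cdot 113 = -404 - 2712 = -3116$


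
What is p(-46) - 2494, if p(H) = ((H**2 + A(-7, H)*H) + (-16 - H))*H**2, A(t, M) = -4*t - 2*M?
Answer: -7141878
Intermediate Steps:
p(H) = H**2*(-16 + H**2 - H + H*(28 - 2*H)) (p(H) = ((H**2 + (-4*(-7) - 2*H)*H) + (-16 - H))*H**2 = ((H**2 + (28 - 2*H)*H) + (-16 - H))*H**2 = ((H**2 + H*(28 - 2*H)) + (-16 - H))*H**2 = (-16 + H**2 - H + H*(28 - 2*H))*H**2 = H**2*(-16 + H**2 - H + H*(28 - 2*H)))
p(-46) - 2494 = (-46)**2*(-16 - 1*(-46)**2 + 27*(-46)) - 2494 = 2116*(-16 - 1*2116 - 1242) - 2494 = 2116*(-16 - 2116 - 1242) - 2494 = 2116*(-3374) - 2494 = -7139384 - 2494 = -7141878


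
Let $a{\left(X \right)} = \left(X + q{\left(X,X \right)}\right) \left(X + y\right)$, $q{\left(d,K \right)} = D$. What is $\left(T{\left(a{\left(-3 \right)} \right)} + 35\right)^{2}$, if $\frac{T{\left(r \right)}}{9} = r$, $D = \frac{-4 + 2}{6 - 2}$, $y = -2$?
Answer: $\frac{148225}{4} \approx 37056.0$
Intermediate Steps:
$D = - \frac{1}{2}$ ($D = - \frac{2}{4} = \left(-2\right) \frac{1}{4} = - \frac{1}{2} \approx -0.5$)
$q{\left(d,K \right)} = - \frac{1}{2}$
$a{\left(X \right)} = \left(-2 + X\right) \left(- \frac{1}{2} + X\right)$ ($a{\left(X \right)} = \left(X - \frac{1}{2}\right) \left(X - 2\right) = \left(- \frac{1}{2} + X\right) \left(-2 + X\right) = \left(-2 + X\right) \left(- \frac{1}{2} + X\right)$)
$T{\left(r \right)} = 9 r$
$\left(T{\left(a{\left(-3 \right)} \right)} + 35\right)^{2} = \left(9 \left(1 + \left(-3\right)^{2} - - \frac{15}{2}\right) + 35\right)^{2} = \left(9 \left(1 + 9 + \frac{15}{2}\right) + 35\right)^{2} = \left(9 \cdot \frac{35}{2} + 35\right)^{2} = \left(\frac{315}{2} + 35\right)^{2} = \left(\frac{385}{2}\right)^{2} = \frac{148225}{4}$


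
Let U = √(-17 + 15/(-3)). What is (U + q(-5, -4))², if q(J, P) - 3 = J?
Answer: (-2 + I*√22)² ≈ -18.0 - 18.762*I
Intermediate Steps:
q(J, P) = 3 + J
U = I*√22 (U = √(-17 + 15*(-⅓)) = √(-17 - 5) = √(-22) = I*√22 ≈ 4.6904*I)
(U + q(-5, -4))² = (I*√22 + (3 - 5))² = (I*√22 - 2)² = (-2 + I*√22)²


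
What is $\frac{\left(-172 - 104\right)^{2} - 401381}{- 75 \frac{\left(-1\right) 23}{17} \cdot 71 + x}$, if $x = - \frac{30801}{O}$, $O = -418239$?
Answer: $- \frac{770742679305}{17074781714} \approx -45.139$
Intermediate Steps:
$x = \frac{10267}{139413}$ ($x = - \frac{30801}{-418239} = \left(-30801\right) \left(- \frac{1}{418239}\right) = \frac{10267}{139413} \approx 0.073645$)
$\frac{\left(-172 - 104\right)^{2} - 401381}{- 75 \frac{\left(-1\right) 23}{17} \cdot 71 + x} = \frac{\left(-172 - 104\right)^{2} - 401381}{- 75 \frac{\left(-1\right) 23}{17} \cdot 71 + \frac{10267}{139413}} = \frac{\left(-276\right)^{2} - 401381}{- 75 \left(\left(-23\right) \frac{1}{17}\right) 71 + \frac{10267}{139413}} = \frac{76176 - 401381}{\left(-75\right) \left(- \frac{23}{17}\right) 71 + \frac{10267}{139413}} = - \frac{325205}{\frac{1725}{17} \cdot 71 + \frac{10267}{139413}} = - \frac{325205}{\frac{122475}{17} + \frac{10267}{139413}} = - \frac{325205}{\frac{17074781714}{2370021}} = \left(-325205\right) \frac{2370021}{17074781714} = - \frac{770742679305}{17074781714}$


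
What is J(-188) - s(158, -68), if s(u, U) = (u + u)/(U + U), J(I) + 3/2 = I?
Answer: -3182/17 ≈ -187.18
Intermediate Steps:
J(I) = -3/2 + I
s(u, U) = u/U (s(u, U) = (2*u)/((2*U)) = (2*u)*(1/(2*U)) = u/U)
J(-188) - s(158, -68) = (-3/2 - 188) - 158/(-68) = -379/2 - 158*(-1)/68 = -379/2 - 1*(-79/34) = -379/2 + 79/34 = -3182/17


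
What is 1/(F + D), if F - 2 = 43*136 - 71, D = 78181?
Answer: 1/83960 ≈ 1.1910e-5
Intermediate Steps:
F = 5779 (F = 2 + (43*136 - 71) = 2 + (5848 - 71) = 2 + 5777 = 5779)
1/(F + D) = 1/(5779 + 78181) = 1/83960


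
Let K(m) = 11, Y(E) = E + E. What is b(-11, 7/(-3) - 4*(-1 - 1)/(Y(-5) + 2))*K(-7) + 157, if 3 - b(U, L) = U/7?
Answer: 1451/7 ≈ 207.29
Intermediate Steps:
Y(E) = 2*E
b(U, L) = 3 - U/7
b(-11, 7/(-3) - 4*(-1 - 1)/(Y(-5) + 2))*K(-7) + 157 = (3 - ⅐*(-11))*11 + 157 = (3 + 11/7)*11 + 157 = (32/7)*11 + 157 = 352/7 + 157 = 1451/7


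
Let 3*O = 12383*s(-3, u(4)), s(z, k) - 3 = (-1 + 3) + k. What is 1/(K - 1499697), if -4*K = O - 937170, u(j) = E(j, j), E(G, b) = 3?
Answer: -6/7641959 ≈ -7.8514e-7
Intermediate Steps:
u(j) = 3
s(z, k) = 5 + k (s(z, k) = 3 + ((-1 + 3) + k) = 3 + (2 + k) = 5 + k)
O = 99064/3 (O = (12383*(5 + 3))/3 = (12383*8)/3 = (⅓)*99064 = 99064/3 ≈ 33021.)
K = 1356223/6 (K = -(99064/3 - 937170)/4 = -¼*(-2712446/3) = 1356223/6 ≈ 2.2604e+5)
1/(K - 1499697) = 1/(1356223/6 - 1499697) = 1/(-7641959/6) = -6/7641959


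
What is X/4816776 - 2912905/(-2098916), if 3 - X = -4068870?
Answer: 1880919461329/842500684568 ≈ 2.2325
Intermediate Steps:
X = 4068873 (X = 3 - 1*(-4068870) = 3 + 4068870 = 4068873)
X/4816776 - 2912905/(-2098916) = 4068873/4816776 - 2912905/(-2098916) = 4068873*(1/4816776) - 2912905*(-1/2098916) = 1356291/1605592 + 2912905/2098916 = 1880919461329/842500684568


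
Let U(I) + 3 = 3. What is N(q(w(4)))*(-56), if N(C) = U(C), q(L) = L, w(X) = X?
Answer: 0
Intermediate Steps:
U(I) = 0 (U(I) = -3 + 3 = 0)
N(C) = 0
N(q(w(4)))*(-56) = 0*(-56) = 0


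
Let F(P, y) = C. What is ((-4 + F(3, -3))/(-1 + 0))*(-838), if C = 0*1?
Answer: -3352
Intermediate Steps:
C = 0
F(P, y) = 0
((-4 + F(3, -3))/(-1 + 0))*(-838) = ((-4 + 0)/(-1 + 0))*(-838) = -4/(-1)*(-838) = -4*(-1)*(-838) = 4*(-838) = -3352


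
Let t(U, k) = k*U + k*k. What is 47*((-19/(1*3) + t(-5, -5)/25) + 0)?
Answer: -611/3 ≈ -203.67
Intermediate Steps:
t(U, k) = k² + U*k (t(U, k) = U*k + k² = k² + U*k)
47*((-19/(1*3) + t(-5, -5)/25) + 0) = 47*((-19/(1*3) - 5*(-5 - 5)/25) + 0) = 47*((-19/3 - 5*(-10)*(1/25)) + 0) = 47*((-19*⅓ + 50*(1/25)) + 0) = 47*((-19/3 + 2) + 0) = 47*(-13/3 + 0) = 47*(-13/3) = -611/3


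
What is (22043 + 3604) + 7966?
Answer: 33613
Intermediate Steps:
(22043 + 3604) + 7966 = 25647 + 7966 = 33613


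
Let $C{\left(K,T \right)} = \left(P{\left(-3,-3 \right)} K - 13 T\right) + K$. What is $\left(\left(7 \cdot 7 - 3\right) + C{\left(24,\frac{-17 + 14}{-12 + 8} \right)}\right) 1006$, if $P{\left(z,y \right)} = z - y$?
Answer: $\frac{121223}{2} \approx 60612.0$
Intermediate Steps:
$C{\left(K,T \right)} = K - 13 T$ ($C{\left(K,T \right)} = \left(\left(-3 - -3\right) K - 13 T\right) + K = \left(\left(-3 + 3\right) K - 13 T\right) + K = \left(0 K - 13 T\right) + K = \left(0 - 13 T\right) + K = - 13 T + K = K - 13 T$)
$\left(\left(7 \cdot 7 - 3\right) + C{\left(24,\frac{-17 + 14}{-12 + 8} \right)}\right) 1006 = \left(\left(7 \cdot 7 - 3\right) + \left(24 - 13 \frac{-17 + 14}{-12 + 8}\right)\right) 1006 = \left(\left(49 - 3\right) + \left(24 - 13 \left(- \frac{3}{-4}\right)\right)\right) 1006 = \left(46 + \left(24 - 13 \left(\left(-3\right) \left(- \frac{1}{4}\right)\right)\right)\right) 1006 = \left(46 + \left(24 - \frac{39}{4}\right)\right) 1006 = \left(46 + \frac{57}{4}\right) 1006 = \frac{241}{4} \cdot 1006 = \frac{121223}{2}$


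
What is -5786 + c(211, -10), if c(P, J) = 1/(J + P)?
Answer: -1162985/201 ≈ -5786.0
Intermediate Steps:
-5786 + c(211, -10) = -5786 + 1/(-10 + 211) = -5786 + 1/201 = -1162985/201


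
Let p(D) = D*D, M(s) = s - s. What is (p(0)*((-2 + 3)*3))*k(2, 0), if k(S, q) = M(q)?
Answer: 0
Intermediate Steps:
M(s) = 0
k(S, q) = 0
p(D) = D²
(p(0)*((-2 + 3)*3))*k(2, 0) = (0²*((-2 + 3)*3))*0 = (0*(1*3))*0 = (0*3)*0 = 0*0 = 0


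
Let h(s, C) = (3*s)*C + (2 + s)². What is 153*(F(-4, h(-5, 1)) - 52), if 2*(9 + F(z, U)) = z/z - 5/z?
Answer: -73287/8 ≈ -9160.9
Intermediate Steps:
h(s, C) = (2 + s)² + 3*C*s (h(s, C) = 3*C*s + (2 + s)² = (2 + s)² + 3*C*s)
F(z, U) = -17/2 - 5/(2*z) (F(z, U) = -9 + (z/z - 5/z)/2 = -9 + (1 - 5/z)/2 = -9 + (½ - 5/(2*z)) = -17/2 - 5/(2*z))
153*(F(-4, h(-5, 1)) - 52) = 153*((½)*(-5 - 17*(-4))/(-4) - 52) = 153*((½)*(-¼)*(-5 + 68) - 52) = 153*((½)*(-¼)*63 - 52) = 153*(-63/8 - 52) = 153*(-479/8) = -73287/8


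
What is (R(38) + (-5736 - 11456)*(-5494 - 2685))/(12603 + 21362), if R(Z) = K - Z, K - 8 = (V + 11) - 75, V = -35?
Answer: 140613239/33965 ≈ 4139.9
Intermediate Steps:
K = -91 (K = 8 + ((-35 + 11) - 75) = 8 + (-24 - 75) = 8 - 99 = -91)
R(Z) = -91 - Z
(R(38) + (-5736 - 11456)*(-5494 - 2685))/(12603 + 21362) = ((-91 - 1*38) + (-5736 - 11456)*(-5494 - 2685))/(12603 + 21362) = ((-91 - 38) - 17192*(-8179))/33965 = (-129 + 140613368)*(1/33965) = 140613239*(1/33965) = 140613239/33965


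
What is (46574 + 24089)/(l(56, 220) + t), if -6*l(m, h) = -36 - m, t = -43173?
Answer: -211989/129473 ≈ -1.6373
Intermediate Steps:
l(m, h) = 6 + m/6 (l(m, h) = -(-36 - m)/6 = 6 + m/6)
(46574 + 24089)/(l(56, 220) + t) = (46574 + 24089)/((6 + (⅙)*56) - 43173) = 70663/((6 + 28/3) - 43173) = 70663/(46/3 - 43173) = 70663/(-129473/3) = 70663*(-3/129473) = -211989/129473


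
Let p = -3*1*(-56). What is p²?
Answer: 28224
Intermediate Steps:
p = 168 (p = -3*(-56) = 168)
p² = 168² = 28224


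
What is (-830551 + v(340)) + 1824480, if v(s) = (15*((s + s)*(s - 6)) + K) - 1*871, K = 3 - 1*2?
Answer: 4399859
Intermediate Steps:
K = 1 (K = 3 - 2 = 1)
v(s) = -870 + 30*s*(-6 + s) (v(s) = (15*((s + s)*(s - 6)) + 1) - 1*871 = (15*((2*s)*(-6 + s)) + 1) - 871 = (15*(2*s*(-6 + s)) + 1) - 871 = (30*s*(-6 + s) + 1) - 871 = (1 + 30*s*(-6 + s)) - 871 = -870 + 30*s*(-6 + s))
(-830551 + v(340)) + 1824480 = (-830551 + (-870 - 180*340 + 30*340**2)) + 1824480 = (-830551 + (-870 - 61200 + 30*115600)) + 1824480 = (-830551 + (-870 - 61200 + 3468000)) + 1824480 = (-830551 + 3405930) + 1824480 = 2575379 + 1824480 = 4399859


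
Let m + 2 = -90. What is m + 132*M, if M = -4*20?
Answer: -10652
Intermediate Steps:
m = -92 (m = -2 - 90 = -92)
M = -80
m + 132*M = -92 + 132*(-80) = -92 - 10560 = -10652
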